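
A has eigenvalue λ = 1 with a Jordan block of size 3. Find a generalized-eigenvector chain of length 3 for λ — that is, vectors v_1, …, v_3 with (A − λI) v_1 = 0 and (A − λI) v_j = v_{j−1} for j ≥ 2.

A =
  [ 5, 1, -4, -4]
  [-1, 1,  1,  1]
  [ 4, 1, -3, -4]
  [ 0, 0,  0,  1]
A Jordan chain for λ = 1 of length 3:
v_1 = (-1, 0, -1, 0)ᵀ
v_2 = (4, -1, 4, 0)ᵀ
v_3 = (1, 0, 0, 0)ᵀ

Let N = A − (1)·I. We want v_3 with N^3 v_3 = 0 but N^2 v_3 ≠ 0; then v_{j-1} := N · v_j for j = 3, …, 2.

Pick v_3 = (1, 0, 0, 0)ᵀ.
Then v_2 = N · v_3 = (4, -1, 4, 0)ᵀ.
Then v_1 = N · v_2 = (-1, 0, -1, 0)ᵀ.

Sanity check: (A − (1)·I) v_1 = (0, 0, 0, 0)ᵀ = 0. ✓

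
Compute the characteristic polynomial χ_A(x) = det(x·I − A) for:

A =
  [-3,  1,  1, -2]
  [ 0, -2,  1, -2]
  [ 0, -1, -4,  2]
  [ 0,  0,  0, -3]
x^4 + 12*x^3 + 54*x^2 + 108*x + 81

Expanding det(x·I − A) (e.g. by cofactor expansion or by noting that A is similar to its Jordan form J, which has the same characteristic polynomial as A) gives
  χ_A(x) = x^4 + 12*x^3 + 54*x^2 + 108*x + 81
which factors as (x + 3)^4. The eigenvalues (with algebraic multiplicities) are λ = -3 with multiplicity 4.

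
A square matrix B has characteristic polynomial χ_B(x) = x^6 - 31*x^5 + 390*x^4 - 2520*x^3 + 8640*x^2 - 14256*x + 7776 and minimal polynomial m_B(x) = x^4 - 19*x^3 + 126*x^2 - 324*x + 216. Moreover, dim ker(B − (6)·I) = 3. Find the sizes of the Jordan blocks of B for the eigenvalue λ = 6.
Block sizes for λ = 6: [3, 1, 1]

Step 1 — from the characteristic polynomial, algebraic multiplicity of λ = 6 is 5. From dim ker(B − (6)·I) = 3, there are exactly 3 Jordan blocks for λ = 6.
Step 2 — from the minimal polynomial, the factor (x − 6)^3 tells us the largest block for λ = 6 has size 3.
Step 3 — with total size 5, 3 blocks, and largest block 3, the block sizes (in nonincreasing order) are [3, 1, 1].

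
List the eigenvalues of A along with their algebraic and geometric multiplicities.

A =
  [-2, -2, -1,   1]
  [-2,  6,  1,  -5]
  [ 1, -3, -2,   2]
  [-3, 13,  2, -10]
λ = -2: alg = 4, geom = 2

Step 1 — factor the characteristic polynomial to read off the algebraic multiplicities:
  χ_A(x) = (x + 2)^4

Step 2 — compute geometric multiplicities via the rank-nullity identity g(λ) = n − rank(A − λI):
  rank(A − (-2)·I) = 2, so dim ker(A − (-2)·I) = n − 2 = 2

Summary:
  λ = -2: algebraic multiplicity = 4, geometric multiplicity = 2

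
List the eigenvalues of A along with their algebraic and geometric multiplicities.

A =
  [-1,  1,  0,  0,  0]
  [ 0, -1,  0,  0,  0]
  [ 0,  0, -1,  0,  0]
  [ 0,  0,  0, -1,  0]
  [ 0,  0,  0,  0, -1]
λ = -1: alg = 5, geom = 4

Step 1 — factor the characteristic polynomial to read off the algebraic multiplicities:
  χ_A(x) = (x + 1)^5

Step 2 — compute geometric multiplicities via the rank-nullity identity g(λ) = n − rank(A − λI):
  rank(A − (-1)·I) = 1, so dim ker(A − (-1)·I) = n − 1 = 4

Summary:
  λ = -1: algebraic multiplicity = 5, geometric multiplicity = 4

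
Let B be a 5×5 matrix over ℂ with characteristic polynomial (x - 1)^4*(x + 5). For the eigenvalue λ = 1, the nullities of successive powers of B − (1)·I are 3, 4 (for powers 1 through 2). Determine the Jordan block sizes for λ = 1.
Block sizes for λ = 1: [2, 1, 1]

From the dimensions of kernels of powers, the number of Jordan blocks of size at least j is d_j − d_{j−1} where d_j = dim ker(N^j) (with d_0 = 0). Computing the differences gives [3, 1].
The number of blocks of size exactly k is (#blocks of size ≥ k) − (#blocks of size ≥ k + 1), so the partition is: 2 block(s) of size 1, 1 block(s) of size 2.
In nonincreasing order the block sizes are [2, 1, 1].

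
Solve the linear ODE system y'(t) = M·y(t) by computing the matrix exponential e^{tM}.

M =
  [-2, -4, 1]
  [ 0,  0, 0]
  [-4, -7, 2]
e^{tM} =
  [1 - 2*t, t^2/2 - 4*t, t]
  [0, 1, 0]
  [-4*t, t^2 - 7*t, 2*t + 1]

Strategy: write M = P · J · P⁻¹ where J is a Jordan canonical form, so e^{tM} = P · e^{tJ} · P⁻¹, and e^{tJ} can be computed block-by-block.

M has Jordan form
J =
  [0, 1, 0]
  [0, 0, 1]
  [0, 0, 0]
(up to reordering of blocks).

Per-block formulas:
  For a 3×3 Jordan block J_3(0): exp(t · J_3(0)) = e^(0t)·(I + t·N + (t^2/2)·N^2), where N is the 3×3 nilpotent shift.

After assembling e^{tJ} and conjugating by P, we get:

e^{tM} =
  [1 - 2*t, t^2/2 - 4*t, t]
  [0, 1, 0]
  [-4*t, t^2 - 7*t, 2*t + 1]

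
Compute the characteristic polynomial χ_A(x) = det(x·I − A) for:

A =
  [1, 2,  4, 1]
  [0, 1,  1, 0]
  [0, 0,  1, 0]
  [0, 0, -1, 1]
x^4 - 4*x^3 + 6*x^2 - 4*x + 1

Expanding det(x·I − A) (e.g. by cofactor expansion or by noting that A is similar to its Jordan form J, which has the same characteristic polynomial as A) gives
  χ_A(x) = x^4 - 4*x^3 + 6*x^2 - 4*x + 1
which factors as (x - 1)^4. The eigenvalues (with algebraic multiplicities) are λ = 1 with multiplicity 4.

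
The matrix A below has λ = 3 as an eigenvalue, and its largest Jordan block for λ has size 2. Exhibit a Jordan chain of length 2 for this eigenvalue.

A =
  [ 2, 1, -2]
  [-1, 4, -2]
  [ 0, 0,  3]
A Jordan chain for λ = 3 of length 2:
v_1 = (-1, -1, 0)ᵀ
v_2 = (1, 0, 0)ᵀ

Let N = A − (3)·I. We want v_2 with N^2 v_2 = 0 but N^1 v_2 ≠ 0; then v_{j-1} := N · v_j for j = 2, …, 2.

Pick v_2 = (1, 0, 0)ᵀ.
Then v_1 = N · v_2 = (-1, -1, 0)ᵀ.

Sanity check: (A − (3)·I) v_1 = (0, 0, 0)ᵀ = 0. ✓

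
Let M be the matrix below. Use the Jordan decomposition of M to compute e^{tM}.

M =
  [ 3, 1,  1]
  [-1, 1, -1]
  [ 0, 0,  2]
e^{tM} =
  [t*exp(2*t) + exp(2*t), t*exp(2*t), t*exp(2*t)]
  [-t*exp(2*t), -t*exp(2*t) + exp(2*t), -t*exp(2*t)]
  [0, 0, exp(2*t)]

Strategy: write M = P · J · P⁻¹ where J is a Jordan canonical form, so e^{tM} = P · e^{tJ} · P⁻¹, and e^{tJ} can be computed block-by-block.

M has Jordan form
J =
  [2, 1, 0]
  [0, 2, 0]
  [0, 0, 2]
(up to reordering of blocks).

Per-block formulas:
  For a 2×2 Jordan block J_2(2): exp(t · J_2(2)) = e^(2t)·(I + t·N), where N is the 2×2 nilpotent shift.
  For a 1×1 block at λ = 2: exp(t · [2]) = [e^(2t)].

After assembling e^{tJ} and conjugating by P, we get:

e^{tM} =
  [t*exp(2*t) + exp(2*t), t*exp(2*t), t*exp(2*t)]
  [-t*exp(2*t), -t*exp(2*t) + exp(2*t), -t*exp(2*t)]
  [0, 0, exp(2*t)]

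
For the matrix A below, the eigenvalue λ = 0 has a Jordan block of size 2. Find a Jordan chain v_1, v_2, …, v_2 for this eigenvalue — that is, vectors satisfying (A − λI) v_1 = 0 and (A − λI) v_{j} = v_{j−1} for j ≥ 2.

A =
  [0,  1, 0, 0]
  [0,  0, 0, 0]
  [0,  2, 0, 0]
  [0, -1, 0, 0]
A Jordan chain for λ = 0 of length 2:
v_1 = (1, 0, 2, -1)ᵀ
v_2 = (0, 1, 0, 0)ᵀ

Let N = A − (0)·I. We want v_2 with N^2 v_2 = 0 but N^1 v_2 ≠ 0; then v_{j-1} := N · v_j for j = 2, …, 2.

Pick v_2 = (0, 1, 0, 0)ᵀ.
Then v_1 = N · v_2 = (1, 0, 2, -1)ᵀ.

Sanity check: (A − (0)·I) v_1 = (0, 0, 0, 0)ᵀ = 0. ✓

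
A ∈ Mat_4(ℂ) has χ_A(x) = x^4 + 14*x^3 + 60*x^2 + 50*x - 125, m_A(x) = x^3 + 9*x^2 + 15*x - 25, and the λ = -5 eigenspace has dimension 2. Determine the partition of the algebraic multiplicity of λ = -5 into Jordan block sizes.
Block sizes for λ = -5: [2, 1]

Step 1 — from the characteristic polynomial, algebraic multiplicity of λ = -5 is 3. From dim ker(A − (-5)·I) = 2, there are exactly 2 Jordan blocks for λ = -5.
Step 2 — from the minimal polynomial, the factor (x + 5)^2 tells us the largest block for λ = -5 has size 2.
Step 3 — with total size 3, 2 blocks, and largest block 2, the block sizes (in nonincreasing order) are [2, 1].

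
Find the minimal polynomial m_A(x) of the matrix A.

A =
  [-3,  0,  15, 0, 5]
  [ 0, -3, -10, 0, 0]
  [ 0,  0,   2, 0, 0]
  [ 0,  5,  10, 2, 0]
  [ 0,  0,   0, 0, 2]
x^2 + x - 6

The characteristic polynomial is χ_A(x) = (x - 2)^3*(x + 3)^2, so the eigenvalues are known. The minimal polynomial is
  m_A(x) = Π_λ (x − λ)^{k_λ}
where k_λ is the size of the *largest* Jordan block for λ (equivalently, the smallest k with (A − λI)^k v = 0 for every generalised eigenvector v of λ).

  λ = -3: largest Jordan block has size 1, contributing (x + 3)
  λ = 2: largest Jordan block has size 1, contributing (x − 2)

So m_A(x) = (x - 2)*(x + 3) = x^2 + x - 6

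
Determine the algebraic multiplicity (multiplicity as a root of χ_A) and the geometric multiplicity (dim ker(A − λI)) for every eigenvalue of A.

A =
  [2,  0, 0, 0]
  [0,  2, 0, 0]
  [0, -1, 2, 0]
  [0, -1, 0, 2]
λ = 2: alg = 4, geom = 3

Step 1 — factor the characteristic polynomial to read off the algebraic multiplicities:
  χ_A(x) = (x - 2)^4

Step 2 — compute geometric multiplicities via the rank-nullity identity g(λ) = n − rank(A − λI):
  rank(A − (2)·I) = 1, so dim ker(A − (2)·I) = n − 1 = 3

Summary:
  λ = 2: algebraic multiplicity = 4, geometric multiplicity = 3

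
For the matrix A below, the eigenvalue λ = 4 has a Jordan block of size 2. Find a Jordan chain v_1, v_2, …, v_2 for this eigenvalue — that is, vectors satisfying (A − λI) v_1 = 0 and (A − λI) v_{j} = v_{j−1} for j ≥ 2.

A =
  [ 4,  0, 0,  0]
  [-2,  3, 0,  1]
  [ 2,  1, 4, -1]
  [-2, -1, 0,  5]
A Jordan chain for λ = 4 of length 2:
v_1 = (0, -2, 2, -2)ᵀ
v_2 = (1, 0, 0, 0)ᵀ

Let N = A − (4)·I. We want v_2 with N^2 v_2 = 0 but N^1 v_2 ≠ 0; then v_{j-1} := N · v_j for j = 2, …, 2.

Pick v_2 = (1, 0, 0, 0)ᵀ.
Then v_1 = N · v_2 = (0, -2, 2, -2)ᵀ.

Sanity check: (A − (4)·I) v_1 = (0, 0, 0, 0)ᵀ = 0. ✓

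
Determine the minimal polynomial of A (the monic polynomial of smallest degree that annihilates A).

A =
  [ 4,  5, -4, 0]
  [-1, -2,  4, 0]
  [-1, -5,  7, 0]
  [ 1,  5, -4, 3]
x^2 - 6*x + 9

The characteristic polynomial is χ_A(x) = (x - 3)^4, so the eigenvalues are known. The minimal polynomial is
  m_A(x) = Π_λ (x − λ)^{k_λ}
where k_λ is the size of the *largest* Jordan block for λ (equivalently, the smallest k with (A − λI)^k v = 0 for every generalised eigenvector v of λ).

  λ = 3: largest Jordan block has size 2, contributing (x − 3)^2

So m_A(x) = (x - 3)^2 = x^2 - 6*x + 9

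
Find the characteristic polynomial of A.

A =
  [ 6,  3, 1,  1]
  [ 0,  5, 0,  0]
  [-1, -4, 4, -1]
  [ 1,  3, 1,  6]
x^4 - 21*x^3 + 165*x^2 - 575*x + 750

Expanding det(x·I − A) (e.g. by cofactor expansion or by noting that A is similar to its Jordan form J, which has the same characteristic polynomial as A) gives
  χ_A(x) = x^4 - 21*x^3 + 165*x^2 - 575*x + 750
which factors as (x - 6)*(x - 5)^3. The eigenvalues (with algebraic multiplicities) are λ = 5 with multiplicity 3, λ = 6 with multiplicity 1.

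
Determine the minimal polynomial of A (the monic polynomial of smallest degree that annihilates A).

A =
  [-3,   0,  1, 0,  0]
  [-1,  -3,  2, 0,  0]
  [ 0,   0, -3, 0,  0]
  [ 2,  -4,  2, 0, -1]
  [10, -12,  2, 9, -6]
x^3 + 9*x^2 + 27*x + 27

The characteristic polynomial is χ_A(x) = (x + 3)^5, so the eigenvalues are known. The minimal polynomial is
  m_A(x) = Π_λ (x − λ)^{k_λ}
where k_λ is the size of the *largest* Jordan block for λ (equivalently, the smallest k with (A − λI)^k v = 0 for every generalised eigenvector v of λ).

  λ = -3: largest Jordan block has size 3, contributing (x + 3)^3

So m_A(x) = (x + 3)^3 = x^3 + 9*x^2 + 27*x + 27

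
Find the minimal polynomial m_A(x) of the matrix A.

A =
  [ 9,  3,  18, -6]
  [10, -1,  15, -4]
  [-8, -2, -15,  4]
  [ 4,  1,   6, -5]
x^3 + 9*x^2 + 27*x + 27

The characteristic polynomial is χ_A(x) = (x + 3)^4, so the eigenvalues are known. The minimal polynomial is
  m_A(x) = Π_λ (x − λ)^{k_λ}
where k_λ is the size of the *largest* Jordan block for λ (equivalently, the smallest k with (A − λI)^k v = 0 for every generalised eigenvector v of λ).

  λ = -3: largest Jordan block has size 3, contributing (x + 3)^3

So m_A(x) = (x + 3)^3 = x^3 + 9*x^2 + 27*x + 27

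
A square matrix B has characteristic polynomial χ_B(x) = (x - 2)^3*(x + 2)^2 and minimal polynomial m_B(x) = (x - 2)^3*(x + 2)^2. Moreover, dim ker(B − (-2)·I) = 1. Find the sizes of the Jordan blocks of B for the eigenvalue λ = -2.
Block sizes for λ = -2: [2]

Step 1 — from the characteristic polynomial, algebraic multiplicity of λ = -2 is 2. From dim ker(B − (-2)·I) = 1, there are exactly 1 Jordan blocks for λ = -2.
Step 2 — from the minimal polynomial, the factor (x + 2)^2 tells us the largest block for λ = -2 has size 2.
Step 3 — with total size 2, 1 blocks, and largest block 2, the block sizes (in nonincreasing order) are [2].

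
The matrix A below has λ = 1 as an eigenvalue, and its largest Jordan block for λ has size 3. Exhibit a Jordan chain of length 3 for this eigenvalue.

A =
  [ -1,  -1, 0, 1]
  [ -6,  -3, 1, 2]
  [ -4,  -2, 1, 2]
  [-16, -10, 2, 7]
A Jordan chain for λ = 1 of length 3:
v_1 = (-6, 0, -12, -12)ᵀ
v_2 = (-2, -6, -4, -16)ᵀ
v_3 = (1, 0, 0, 0)ᵀ

Let N = A − (1)·I. We want v_3 with N^3 v_3 = 0 but N^2 v_3 ≠ 0; then v_{j-1} := N · v_j for j = 3, …, 2.

Pick v_3 = (1, 0, 0, 0)ᵀ.
Then v_2 = N · v_3 = (-2, -6, -4, -16)ᵀ.
Then v_1 = N · v_2 = (-6, 0, -12, -12)ᵀ.

Sanity check: (A − (1)·I) v_1 = (0, 0, 0, 0)ᵀ = 0. ✓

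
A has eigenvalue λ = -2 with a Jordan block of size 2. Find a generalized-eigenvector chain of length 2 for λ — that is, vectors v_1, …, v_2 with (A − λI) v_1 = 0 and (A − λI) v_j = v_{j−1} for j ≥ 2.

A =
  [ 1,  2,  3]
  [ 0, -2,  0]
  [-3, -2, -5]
A Jordan chain for λ = -2 of length 2:
v_1 = (3, 0, -3)ᵀ
v_2 = (1, 0, 0)ᵀ

Let N = A − (-2)·I. We want v_2 with N^2 v_2 = 0 but N^1 v_2 ≠ 0; then v_{j-1} := N · v_j for j = 2, …, 2.

Pick v_2 = (1, 0, 0)ᵀ.
Then v_1 = N · v_2 = (3, 0, -3)ᵀ.

Sanity check: (A − (-2)·I) v_1 = (0, 0, 0)ᵀ = 0. ✓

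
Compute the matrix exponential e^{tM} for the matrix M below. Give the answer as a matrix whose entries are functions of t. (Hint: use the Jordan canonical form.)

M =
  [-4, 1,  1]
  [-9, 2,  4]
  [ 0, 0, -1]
e^{tM} =
  [-3*t*exp(-t) + exp(-t), t*exp(-t), t^2*exp(-t)/2 + t*exp(-t)]
  [-9*t*exp(-t), 3*t*exp(-t) + exp(-t), 3*t^2*exp(-t)/2 + 4*t*exp(-t)]
  [0, 0, exp(-t)]

Strategy: write M = P · J · P⁻¹ where J is a Jordan canonical form, so e^{tM} = P · e^{tJ} · P⁻¹, and e^{tJ} can be computed block-by-block.

M has Jordan form
J =
  [-1,  1,  0]
  [ 0, -1,  1]
  [ 0,  0, -1]
(up to reordering of blocks).

Per-block formulas:
  For a 3×3 Jordan block J_3(-1): exp(t · J_3(-1)) = e^(-1t)·(I + t·N + (t^2/2)·N^2), where N is the 3×3 nilpotent shift.

After assembling e^{tJ} and conjugating by P, we get:

e^{tM} =
  [-3*t*exp(-t) + exp(-t), t*exp(-t), t^2*exp(-t)/2 + t*exp(-t)]
  [-9*t*exp(-t), 3*t*exp(-t) + exp(-t), 3*t^2*exp(-t)/2 + 4*t*exp(-t)]
  [0, 0, exp(-t)]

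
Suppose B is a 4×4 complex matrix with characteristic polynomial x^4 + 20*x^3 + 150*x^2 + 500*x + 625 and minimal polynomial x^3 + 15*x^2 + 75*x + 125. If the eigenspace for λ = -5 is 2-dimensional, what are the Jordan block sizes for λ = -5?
Block sizes for λ = -5: [3, 1]

Step 1 — from the characteristic polynomial, algebraic multiplicity of λ = -5 is 4. From dim ker(B − (-5)·I) = 2, there are exactly 2 Jordan blocks for λ = -5.
Step 2 — from the minimal polynomial, the factor (x + 5)^3 tells us the largest block for λ = -5 has size 3.
Step 3 — with total size 4, 2 blocks, and largest block 3, the block sizes (in nonincreasing order) are [3, 1].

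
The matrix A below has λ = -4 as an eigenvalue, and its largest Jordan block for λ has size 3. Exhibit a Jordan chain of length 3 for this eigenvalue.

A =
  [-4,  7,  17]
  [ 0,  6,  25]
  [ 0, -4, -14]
A Jordan chain for λ = -4 of length 3:
v_1 = (2, 0, 0)ᵀ
v_2 = (7, 10, -4)ᵀ
v_3 = (0, 1, 0)ᵀ

Let N = A − (-4)·I. We want v_3 with N^3 v_3 = 0 but N^2 v_3 ≠ 0; then v_{j-1} := N · v_j for j = 3, …, 2.

Pick v_3 = (0, 1, 0)ᵀ.
Then v_2 = N · v_3 = (7, 10, -4)ᵀ.
Then v_1 = N · v_2 = (2, 0, 0)ᵀ.

Sanity check: (A − (-4)·I) v_1 = (0, 0, 0)ᵀ = 0. ✓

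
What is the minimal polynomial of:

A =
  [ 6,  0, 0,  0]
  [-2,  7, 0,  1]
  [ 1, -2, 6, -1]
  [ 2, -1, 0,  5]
x^3 - 18*x^2 + 108*x - 216

The characteristic polynomial is χ_A(x) = (x - 6)^4, so the eigenvalues are known. The minimal polynomial is
  m_A(x) = Π_λ (x − λ)^{k_λ}
where k_λ is the size of the *largest* Jordan block for λ (equivalently, the smallest k with (A − λI)^k v = 0 for every generalised eigenvector v of λ).

  λ = 6: largest Jordan block has size 3, contributing (x − 6)^3

So m_A(x) = (x - 6)^3 = x^3 - 18*x^2 + 108*x - 216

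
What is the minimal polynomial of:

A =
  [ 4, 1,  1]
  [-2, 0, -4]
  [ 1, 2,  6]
x^3 - 10*x^2 + 33*x - 36

The characteristic polynomial is χ_A(x) = (x - 4)*(x - 3)^2, so the eigenvalues are known. The minimal polynomial is
  m_A(x) = Π_λ (x − λ)^{k_λ}
where k_λ is the size of the *largest* Jordan block for λ (equivalently, the smallest k with (A − λI)^k v = 0 for every generalised eigenvector v of λ).

  λ = 3: largest Jordan block has size 2, contributing (x − 3)^2
  λ = 4: largest Jordan block has size 1, contributing (x − 4)

So m_A(x) = (x - 4)*(x - 3)^2 = x^3 - 10*x^2 + 33*x - 36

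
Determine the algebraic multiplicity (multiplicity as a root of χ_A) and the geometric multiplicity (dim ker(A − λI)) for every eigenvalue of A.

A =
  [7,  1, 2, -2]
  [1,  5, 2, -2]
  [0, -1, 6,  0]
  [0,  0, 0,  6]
λ = 6: alg = 4, geom = 2

Step 1 — factor the characteristic polynomial to read off the algebraic multiplicities:
  χ_A(x) = (x - 6)^4

Step 2 — compute geometric multiplicities via the rank-nullity identity g(λ) = n − rank(A − λI):
  rank(A − (6)·I) = 2, so dim ker(A − (6)·I) = n − 2 = 2

Summary:
  λ = 6: algebraic multiplicity = 4, geometric multiplicity = 2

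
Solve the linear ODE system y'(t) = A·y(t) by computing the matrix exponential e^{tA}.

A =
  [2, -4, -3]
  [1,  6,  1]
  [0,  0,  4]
e^{tA} =
  [-2*t*exp(4*t) + exp(4*t), -4*t*exp(4*t), t^2*exp(4*t) - 3*t*exp(4*t)]
  [t*exp(4*t), 2*t*exp(4*t) + exp(4*t), -t^2*exp(4*t)/2 + t*exp(4*t)]
  [0, 0, exp(4*t)]

Strategy: write A = P · J · P⁻¹ where J is a Jordan canonical form, so e^{tA} = P · e^{tJ} · P⁻¹, and e^{tJ} can be computed block-by-block.

A has Jordan form
J =
  [4, 1, 0]
  [0, 4, 1]
  [0, 0, 4]
(up to reordering of blocks).

Per-block formulas:
  For a 3×3 Jordan block J_3(4): exp(t · J_3(4)) = e^(4t)·(I + t·N + (t^2/2)·N^2), where N is the 3×3 nilpotent shift.

After assembling e^{tJ} and conjugating by P, we get:

e^{tA} =
  [-2*t*exp(4*t) + exp(4*t), -4*t*exp(4*t), t^2*exp(4*t) - 3*t*exp(4*t)]
  [t*exp(4*t), 2*t*exp(4*t) + exp(4*t), -t^2*exp(4*t)/2 + t*exp(4*t)]
  [0, 0, exp(4*t)]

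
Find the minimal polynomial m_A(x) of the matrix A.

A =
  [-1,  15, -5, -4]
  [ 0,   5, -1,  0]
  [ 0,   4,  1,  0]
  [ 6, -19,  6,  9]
x^4 - 14*x^3 + 72*x^2 - 162*x + 135

The characteristic polynomial is χ_A(x) = (x - 5)*(x - 3)^3, so the eigenvalues are known. The minimal polynomial is
  m_A(x) = Π_λ (x − λ)^{k_λ}
where k_λ is the size of the *largest* Jordan block for λ (equivalently, the smallest k with (A − λI)^k v = 0 for every generalised eigenvector v of λ).

  λ = 3: largest Jordan block has size 3, contributing (x − 3)^3
  λ = 5: largest Jordan block has size 1, contributing (x − 5)

So m_A(x) = (x - 5)*(x - 3)^3 = x^4 - 14*x^3 + 72*x^2 - 162*x + 135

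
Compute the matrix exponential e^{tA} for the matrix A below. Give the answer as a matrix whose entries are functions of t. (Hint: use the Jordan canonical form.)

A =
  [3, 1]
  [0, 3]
e^{tA} =
  [exp(3*t), t*exp(3*t)]
  [0, exp(3*t)]

Strategy: write A = P · J · P⁻¹ where J is a Jordan canonical form, so e^{tA} = P · e^{tJ} · P⁻¹, and e^{tJ} can be computed block-by-block.

A has Jordan form
J =
  [3, 1]
  [0, 3]
(up to reordering of blocks).

Per-block formulas:
  For a 2×2 Jordan block J_2(3): exp(t · J_2(3)) = e^(3t)·(I + t·N), where N is the 2×2 nilpotent shift.

After assembling e^{tJ} and conjugating by P, we get:

e^{tA} =
  [exp(3*t), t*exp(3*t)]
  [0, exp(3*t)]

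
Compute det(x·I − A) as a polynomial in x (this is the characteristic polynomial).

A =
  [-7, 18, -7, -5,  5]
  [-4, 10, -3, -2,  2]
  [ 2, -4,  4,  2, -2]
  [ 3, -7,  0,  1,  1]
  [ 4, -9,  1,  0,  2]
x^5 - 10*x^4 + 40*x^3 - 80*x^2 + 80*x - 32

Expanding det(x·I − A) (e.g. by cofactor expansion or by noting that A is similar to its Jordan form J, which has the same characteristic polynomial as A) gives
  χ_A(x) = x^5 - 10*x^4 + 40*x^3 - 80*x^2 + 80*x - 32
which factors as (x - 2)^5. The eigenvalues (with algebraic multiplicities) are λ = 2 with multiplicity 5.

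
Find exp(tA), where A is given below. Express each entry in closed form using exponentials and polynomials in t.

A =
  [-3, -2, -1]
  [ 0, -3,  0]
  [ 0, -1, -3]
e^{tA} =
  [exp(-3*t), t^2*exp(-3*t)/2 - 2*t*exp(-3*t), -t*exp(-3*t)]
  [0, exp(-3*t), 0]
  [0, -t*exp(-3*t), exp(-3*t)]

Strategy: write A = P · J · P⁻¹ where J is a Jordan canonical form, so e^{tA} = P · e^{tJ} · P⁻¹, and e^{tJ} can be computed block-by-block.

A has Jordan form
J =
  [-3,  1,  0]
  [ 0, -3,  1]
  [ 0,  0, -3]
(up to reordering of blocks).

Per-block formulas:
  For a 3×3 Jordan block J_3(-3): exp(t · J_3(-3)) = e^(-3t)·(I + t·N + (t^2/2)·N^2), where N is the 3×3 nilpotent shift.

After assembling e^{tJ} and conjugating by P, we get:

e^{tA} =
  [exp(-3*t), t^2*exp(-3*t)/2 - 2*t*exp(-3*t), -t*exp(-3*t)]
  [0, exp(-3*t), 0]
  [0, -t*exp(-3*t), exp(-3*t)]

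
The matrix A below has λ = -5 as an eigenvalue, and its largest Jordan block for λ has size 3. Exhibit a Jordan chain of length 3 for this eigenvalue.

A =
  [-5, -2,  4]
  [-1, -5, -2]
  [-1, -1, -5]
A Jordan chain for λ = -5 of length 3:
v_1 = (-2, 2, 1)ᵀ
v_2 = (0, -1, -1)ᵀ
v_3 = (1, 0, 0)ᵀ

Let N = A − (-5)·I. We want v_3 with N^3 v_3 = 0 but N^2 v_3 ≠ 0; then v_{j-1} := N · v_j for j = 3, …, 2.

Pick v_3 = (1, 0, 0)ᵀ.
Then v_2 = N · v_3 = (0, -1, -1)ᵀ.
Then v_1 = N · v_2 = (-2, 2, 1)ᵀ.

Sanity check: (A − (-5)·I) v_1 = (0, 0, 0)ᵀ = 0. ✓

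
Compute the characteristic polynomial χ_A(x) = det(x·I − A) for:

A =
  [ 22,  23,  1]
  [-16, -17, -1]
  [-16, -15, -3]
x^3 - 2*x^2 - 20*x - 24

Expanding det(x·I − A) (e.g. by cofactor expansion or by noting that A is similar to its Jordan form J, which has the same characteristic polynomial as A) gives
  χ_A(x) = x^3 - 2*x^2 - 20*x - 24
which factors as (x - 6)*(x + 2)^2. The eigenvalues (with algebraic multiplicities) are λ = -2 with multiplicity 2, λ = 6 with multiplicity 1.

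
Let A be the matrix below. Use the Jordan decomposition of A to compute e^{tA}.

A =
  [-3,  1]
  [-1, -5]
e^{tA} =
  [t*exp(-4*t) + exp(-4*t), t*exp(-4*t)]
  [-t*exp(-4*t), -t*exp(-4*t) + exp(-4*t)]

Strategy: write A = P · J · P⁻¹ where J is a Jordan canonical form, so e^{tA} = P · e^{tJ} · P⁻¹, and e^{tJ} can be computed block-by-block.

A has Jordan form
J =
  [-4,  1]
  [ 0, -4]
(up to reordering of blocks).

Per-block formulas:
  For a 2×2 Jordan block J_2(-4): exp(t · J_2(-4)) = e^(-4t)·(I + t·N), where N is the 2×2 nilpotent shift.

After assembling e^{tJ} and conjugating by P, we get:

e^{tA} =
  [t*exp(-4*t) + exp(-4*t), t*exp(-4*t)]
  [-t*exp(-4*t), -t*exp(-4*t) + exp(-4*t)]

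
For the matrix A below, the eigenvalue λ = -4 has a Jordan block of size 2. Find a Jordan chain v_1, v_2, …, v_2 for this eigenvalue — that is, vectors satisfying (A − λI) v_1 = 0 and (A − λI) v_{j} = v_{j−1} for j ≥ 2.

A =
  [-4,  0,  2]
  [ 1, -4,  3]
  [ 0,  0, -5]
A Jordan chain for λ = -4 of length 2:
v_1 = (0, 1, 0)ᵀ
v_2 = (1, 0, 0)ᵀ

Let N = A − (-4)·I. We want v_2 with N^2 v_2 = 0 but N^1 v_2 ≠ 0; then v_{j-1} := N · v_j for j = 2, …, 2.

Pick v_2 = (1, 0, 0)ᵀ.
Then v_1 = N · v_2 = (0, 1, 0)ᵀ.

Sanity check: (A − (-4)·I) v_1 = (0, 0, 0)ᵀ = 0. ✓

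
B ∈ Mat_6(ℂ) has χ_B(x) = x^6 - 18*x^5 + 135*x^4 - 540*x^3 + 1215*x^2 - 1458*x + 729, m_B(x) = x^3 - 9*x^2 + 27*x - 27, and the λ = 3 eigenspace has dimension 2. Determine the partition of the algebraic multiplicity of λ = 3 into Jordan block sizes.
Block sizes for λ = 3: [3, 3]

Step 1 — from the characteristic polynomial, algebraic multiplicity of λ = 3 is 6. From dim ker(B − (3)·I) = 2, there are exactly 2 Jordan blocks for λ = 3.
Step 2 — from the minimal polynomial, the factor (x − 3)^3 tells us the largest block for λ = 3 has size 3.
Step 3 — with total size 6, 2 blocks, and largest block 3, the block sizes (in nonincreasing order) are [3, 3].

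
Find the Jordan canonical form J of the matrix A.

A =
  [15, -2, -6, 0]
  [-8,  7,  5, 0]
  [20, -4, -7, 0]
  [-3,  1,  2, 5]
J_3(5) ⊕ J_1(5)

The characteristic polynomial is
  det(x·I − A) = x^4 - 20*x^3 + 150*x^2 - 500*x + 625 = (x - 5)^4

Eigenvalues and multiplicities (the geometric multiplicity of λ is n − rank(A − λI), which equals the number of Jordan blocks for λ):
  λ = 5: algebraic multiplicity = 4, geometric multiplicity = 2

Determining the block sizes for each eigenvalue:
  λ = 5: with am = 4 and gm = 2, the partition is not yet determined (e.g. several partitions of 4 into 2 parts exist). Let N = A − (5)·I. Computing rank(N^1) = 2, rank(N^2) = 1, rank(N^3) = 0; the number of blocks of size ≥ j is rank(N^{j−1}) − rank(N^j), giving [2, 1, 1]. So we have 1 block(s) of size 3, 1 block(s) of size 1 → block sizes [3, 1]

Assembling the blocks gives a Jordan form
J =
  [5, 1, 0, 0]
  [0, 5, 1, 0]
  [0, 0, 5, 0]
  [0, 0, 0, 5]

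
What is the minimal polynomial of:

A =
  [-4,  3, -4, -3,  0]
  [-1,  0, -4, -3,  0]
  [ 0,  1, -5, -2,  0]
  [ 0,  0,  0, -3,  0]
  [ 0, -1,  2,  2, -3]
x^3 + 9*x^2 + 27*x + 27

The characteristic polynomial is χ_A(x) = (x + 3)^5, so the eigenvalues are known. The minimal polynomial is
  m_A(x) = Π_λ (x − λ)^{k_λ}
where k_λ is the size of the *largest* Jordan block for λ (equivalently, the smallest k with (A − λI)^k v = 0 for every generalised eigenvector v of λ).

  λ = -3: largest Jordan block has size 3, contributing (x + 3)^3

So m_A(x) = (x + 3)^3 = x^3 + 9*x^2 + 27*x + 27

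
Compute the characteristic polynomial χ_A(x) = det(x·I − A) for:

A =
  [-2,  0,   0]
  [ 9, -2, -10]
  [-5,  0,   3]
x^3 + x^2 - 8*x - 12

Expanding det(x·I − A) (e.g. by cofactor expansion or by noting that A is similar to its Jordan form J, which has the same characteristic polynomial as A) gives
  χ_A(x) = x^3 + x^2 - 8*x - 12
which factors as (x - 3)*(x + 2)^2. The eigenvalues (with algebraic multiplicities) are λ = -2 with multiplicity 2, λ = 3 with multiplicity 1.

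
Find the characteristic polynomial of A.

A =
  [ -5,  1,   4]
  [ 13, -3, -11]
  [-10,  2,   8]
x^3

Expanding det(x·I − A) (e.g. by cofactor expansion or by noting that A is similar to its Jordan form J, which has the same characteristic polynomial as A) gives
  χ_A(x) = x^3
which factors as x^3. The eigenvalues (with algebraic multiplicities) are λ = 0 with multiplicity 3.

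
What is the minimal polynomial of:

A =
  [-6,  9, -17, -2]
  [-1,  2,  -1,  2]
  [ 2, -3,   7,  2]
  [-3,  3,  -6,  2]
x^3 - 3*x^2 + 4

The characteristic polynomial is χ_A(x) = (x - 2)^3*(x + 1), so the eigenvalues are known. The minimal polynomial is
  m_A(x) = Π_λ (x − λ)^{k_λ}
where k_λ is the size of the *largest* Jordan block for λ (equivalently, the smallest k with (A − λI)^k v = 0 for every generalised eigenvector v of λ).

  λ = -1: largest Jordan block has size 1, contributing (x + 1)
  λ = 2: largest Jordan block has size 2, contributing (x − 2)^2

So m_A(x) = (x - 2)^2*(x + 1) = x^3 - 3*x^2 + 4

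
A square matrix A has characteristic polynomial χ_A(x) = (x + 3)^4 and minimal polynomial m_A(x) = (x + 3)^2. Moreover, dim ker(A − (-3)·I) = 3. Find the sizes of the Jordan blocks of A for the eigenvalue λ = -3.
Block sizes for λ = -3: [2, 1, 1]

Step 1 — from the characteristic polynomial, algebraic multiplicity of λ = -3 is 4. From dim ker(A − (-3)·I) = 3, there are exactly 3 Jordan blocks for λ = -3.
Step 2 — from the minimal polynomial, the factor (x + 3)^2 tells us the largest block for λ = -3 has size 2.
Step 3 — with total size 4, 3 blocks, and largest block 2, the block sizes (in nonincreasing order) are [2, 1, 1].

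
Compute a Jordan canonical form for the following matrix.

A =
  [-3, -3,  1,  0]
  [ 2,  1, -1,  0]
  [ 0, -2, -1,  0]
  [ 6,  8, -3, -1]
J_3(-1) ⊕ J_1(-1)

The characteristic polynomial is
  det(x·I − A) = x^4 + 4*x^3 + 6*x^2 + 4*x + 1 = (x + 1)^4

Eigenvalues and multiplicities (the geometric multiplicity of λ is n − rank(A − λI), which equals the number of Jordan blocks for λ):
  λ = -1: algebraic multiplicity = 4, geometric multiplicity = 2

Determining the block sizes for each eigenvalue:
  λ = -1: with am = 4 and gm = 2, the partition is not yet determined (e.g. several partitions of 4 into 2 parts exist). Let N = A − (-1)·I. Computing rank(N^1) = 2, rank(N^2) = 1, rank(N^3) = 0; the number of blocks of size ≥ j is rank(N^{j−1}) − rank(N^j), giving [2, 1, 1]. So we have 1 block(s) of size 3, 1 block(s) of size 1 → block sizes [3, 1]

Assembling the blocks gives a Jordan form
J =
  [-1,  1,  0,  0]
  [ 0, -1,  1,  0]
  [ 0,  0, -1,  0]
  [ 0,  0,  0, -1]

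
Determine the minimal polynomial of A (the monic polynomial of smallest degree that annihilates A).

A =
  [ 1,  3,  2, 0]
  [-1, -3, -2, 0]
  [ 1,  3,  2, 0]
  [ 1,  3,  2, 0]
x^2

The characteristic polynomial is χ_A(x) = x^4, so the eigenvalues are known. The minimal polynomial is
  m_A(x) = Π_λ (x − λ)^{k_λ}
where k_λ is the size of the *largest* Jordan block for λ (equivalently, the smallest k with (A − λI)^k v = 0 for every generalised eigenvector v of λ).

  λ = 0: largest Jordan block has size 2, contributing (x − 0)^2

So m_A(x) = x^2 = x^2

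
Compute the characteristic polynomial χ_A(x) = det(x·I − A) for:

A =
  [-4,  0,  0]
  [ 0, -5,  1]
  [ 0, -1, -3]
x^3 + 12*x^2 + 48*x + 64

Expanding det(x·I − A) (e.g. by cofactor expansion or by noting that A is similar to its Jordan form J, which has the same characteristic polynomial as A) gives
  χ_A(x) = x^3 + 12*x^2 + 48*x + 64
which factors as (x + 4)^3. The eigenvalues (with algebraic multiplicities) are λ = -4 with multiplicity 3.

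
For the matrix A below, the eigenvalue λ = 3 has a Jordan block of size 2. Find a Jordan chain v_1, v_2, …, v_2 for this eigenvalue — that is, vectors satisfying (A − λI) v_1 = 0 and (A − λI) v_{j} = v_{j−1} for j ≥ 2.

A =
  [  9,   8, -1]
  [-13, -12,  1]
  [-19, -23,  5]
A Jordan chain for λ = 3 of length 2:
v_1 = (-2, 2, 4)ᵀ
v_2 = (1, -1, 0)ᵀ

Let N = A − (3)·I. We want v_2 with N^2 v_2 = 0 but N^1 v_2 ≠ 0; then v_{j-1} := N · v_j for j = 2, …, 2.

Pick v_2 = (1, -1, 0)ᵀ.
Then v_1 = N · v_2 = (-2, 2, 4)ᵀ.

Sanity check: (A − (3)·I) v_1 = (0, 0, 0)ᵀ = 0. ✓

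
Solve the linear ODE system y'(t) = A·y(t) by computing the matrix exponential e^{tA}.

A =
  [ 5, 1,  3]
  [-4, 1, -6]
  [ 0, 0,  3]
e^{tA} =
  [2*t*exp(3*t) + exp(3*t), t*exp(3*t), 3*t*exp(3*t)]
  [-4*t*exp(3*t), -2*t*exp(3*t) + exp(3*t), -6*t*exp(3*t)]
  [0, 0, exp(3*t)]

Strategy: write A = P · J · P⁻¹ where J is a Jordan canonical form, so e^{tA} = P · e^{tJ} · P⁻¹, and e^{tJ} can be computed block-by-block.

A has Jordan form
J =
  [3, 1, 0]
  [0, 3, 0]
  [0, 0, 3]
(up to reordering of blocks).

Per-block formulas:
  For a 1×1 block at λ = 3: exp(t · [3]) = [e^(3t)].
  For a 2×2 Jordan block J_2(3): exp(t · J_2(3)) = e^(3t)·(I + t·N), where N is the 2×2 nilpotent shift.

After assembling e^{tJ} and conjugating by P, we get:

e^{tA} =
  [2*t*exp(3*t) + exp(3*t), t*exp(3*t), 3*t*exp(3*t)]
  [-4*t*exp(3*t), -2*t*exp(3*t) + exp(3*t), -6*t*exp(3*t)]
  [0, 0, exp(3*t)]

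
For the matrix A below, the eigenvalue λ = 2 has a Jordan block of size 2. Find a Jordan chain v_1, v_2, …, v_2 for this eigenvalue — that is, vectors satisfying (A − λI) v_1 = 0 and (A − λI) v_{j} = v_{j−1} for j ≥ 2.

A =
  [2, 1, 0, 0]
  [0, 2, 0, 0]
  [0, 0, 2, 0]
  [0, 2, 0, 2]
A Jordan chain for λ = 2 of length 2:
v_1 = (1, 0, 0, 2)ᵀ
v_2 = (0, 1, 0, 0)ᵀ

Let N = A − (2)·I. We want v_2 with N^2 v_2 = 0 but N^1 v_2 ≠ 0; then v_{j-1} := N · v_j for j = 2, …, 2.

Pick v_2 = (0, 1, 0, 0)ᵀ.
Then v_1 = N · v_2 = (1, 0, 0, 2)ᵀ.

Sanity check: (A − (2)·I) v_1 = (0, 0, 0, 0)ᵀ = 0. ✓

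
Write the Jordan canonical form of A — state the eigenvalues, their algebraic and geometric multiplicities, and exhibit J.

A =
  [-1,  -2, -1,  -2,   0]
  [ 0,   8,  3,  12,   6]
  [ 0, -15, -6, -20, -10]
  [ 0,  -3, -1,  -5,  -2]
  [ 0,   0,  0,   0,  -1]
J_3(-1) ⊕ J_1(-1) ⊕ J_1(-1)

The characteristic polynomial is
  det(x·I − A) = x^5 + 5*x^4 + 10*x^3 + 10*x^2 + 5*x + 1 = (x + 1)^5

Eigenvalues and multiplicities (the geometric multiplicity of λ is n − rank(A − λI), which equals the number of Jordan blocks for λ):
  λ = -1: algebraic multiplicity = 5, geometric multiplicity = 3

Determining the block sizes for each eigenvalue:
  λ = -1: with am = 5 and gm = 3, the partition is not yet determined (e.g. several partitions of 5 into 3 parts exist). Let N = A − (-1)·I. Computing rank(N^1) = 2, rank(N^2) = 1, rank(N^3) = 0; the number of blocks of size ≥ j is rank(N^{j−1}) − rank(N^j), giving [3, 1, 1]. So we have 1 block(s) of size 3, 2 block(s) of size 1 → block sizes [3, 1, 1]

Assembling the blocks gives a Jordan form
J =
  [-1,  1,  0,  0,  0]
  [ 0, -1,  1,  0,  0]
  [ 0,  0, -1,  0,  0]
  [ 0,  0,  0, -1,  0]
  [ 0,  0,  0,  0, -1]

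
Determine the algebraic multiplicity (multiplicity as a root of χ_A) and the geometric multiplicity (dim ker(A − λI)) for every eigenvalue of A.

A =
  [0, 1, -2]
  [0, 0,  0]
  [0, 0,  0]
λ = 0: alg = 3, geom = 2

Step 1 — factor the characteristic polynomial to read off the algebraic multiplicities:
  χ_A(x) = x^3

Step 2 — compute geometric multiplicities via the rank-nullity identity g(λ) = n − rank(A − λI):
  rank(A − (0)·I) = 1, so dim ker(A − (0)·I) = n − 1 = 2

Summary:
  λ = 0: algebraic multiplicity = 3, geometric multiplicity = 2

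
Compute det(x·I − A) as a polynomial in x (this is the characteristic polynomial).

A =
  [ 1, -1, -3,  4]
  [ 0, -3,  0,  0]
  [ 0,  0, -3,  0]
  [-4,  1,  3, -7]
x^4 + 12*x^3 + 54*x^2 + 108*x + 81

Expanding det(x·I − A) (e.g. by cofactor expansion or by noting that A is similar to its Jordan form J, which has the same characteristic polynomial as A) gives
  χ_A(x) = x^4 + 12*x^3 + 54*x^2 + 108*x + 81
which factors as (x + 3)^4. The eigenvalues (with algebraic multiplicities) are λ = -3 with multiplicity 4.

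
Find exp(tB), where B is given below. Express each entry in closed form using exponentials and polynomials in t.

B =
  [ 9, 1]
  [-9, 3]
e^{tB} =
  [3*t*exp(6*t) + exp(6*t), t*exp(6*t)]
  [-9*t*exp(6*t), -3*t*exp(6*t) + exp(6*t)]

Strategy: write B = P · J · P⁻¹ where J is a Jordan canonical form, so e^{tB} = P · e^{tJ} · P⁻¹, and e^{tJ} can be computed block-by-block.

B has Jordan form
J =
  [6, 1]
  [0, 6]
(up to reordering of blocks).

Per-block formulas:
  For a 2×2 Jordan block J_2(6): exp(t · J_2(6)) = e^(6t)·(I + t·N), where N is the 2×2 nilpotent shift.

After assembling e^{tJ} and conjugating by P, we get:

e^{tB} =
  [3*t*exp(6*t) + exp(6*t), t*exp(6*t)]
  [-9*t*exp(6*t), -3*t*exp(6*t) + exp(6*t)]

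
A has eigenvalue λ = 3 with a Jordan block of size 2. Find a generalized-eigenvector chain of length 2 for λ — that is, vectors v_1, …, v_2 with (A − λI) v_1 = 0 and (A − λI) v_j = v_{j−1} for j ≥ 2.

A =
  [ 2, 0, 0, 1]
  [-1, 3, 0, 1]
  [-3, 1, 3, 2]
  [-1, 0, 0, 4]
A Jordan chain for λ = 3 of length 2:
v_1 = (-1, -1, -3, -1)ᵀ
v_2 = (1, 0, 0, 0)ᵀ

Let N = A − (3)·I. We want v_2 with N^2 v_2 = 0 but N^1 v_2 ≠ 0; then v_{j-1} := N · v_j for j = 2, …, 2.

Pick v_2 = (1, 0, 0, 0)ᵀ.
Then v_1 = N · v_2 = (-1, -1, -3, -1)ᵀ.

Sanity check: (A − (3)·I) v_1 = (0, 0, 0, 0)ᵀ = 0. ✓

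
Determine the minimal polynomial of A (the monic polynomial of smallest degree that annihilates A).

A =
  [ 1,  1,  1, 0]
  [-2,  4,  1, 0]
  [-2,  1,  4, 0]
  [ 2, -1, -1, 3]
x^2 - 6*x + 9

The characteristic polynomial is χ_A(x) = (x - 3)^4, so the eigenvalues are known. The minimal polynomial is
  m_A(x) = Π_λ (x − λ)^{k_λ}
where k_λ is the size of the *largest* Jordan block for λ (equivalently, the smallest k with (A − λI)^k v = 0 for every generalised eigenvector v of λ).

  λ = 3: largest Jordan block has size 2, contributing (x − 3)^2

So m_A(x) = (x - 3)^2 = x^2 - 6*x + 9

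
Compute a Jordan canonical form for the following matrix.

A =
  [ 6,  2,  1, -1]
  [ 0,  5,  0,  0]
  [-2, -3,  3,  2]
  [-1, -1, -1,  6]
J_2(5) ⊕ J_2(5)

The characteristic polynomial is
  det(x·I − A) = x^4 - 20*x^3 + 150*x^2 - 500*x + 625 = (x - 5)^4

Eigenvalues and multiplicities (the geometric multiplicity of λ is n − rank(A − λI), which equals the number of Jordan blocks for λ):
  λ = 5: algebraic multiplicity = 4, geometric multiplicity = 2

Determining the block sizes for each eigenvalue:
  λ = 5: with am = 4 and gm = 2, the partition is not yet determined (e.g. several partitions of 4 into 2 parts exist). Let N = A − (5)·I. Computing rank(N^1) = 2, rank(N^2) = 0; the number of blocks of size ≥ j is rank(N^{j−1}) − rank(N^j), giving [2, 2]. So we have 2 block(s) of size 2 → block sizes [2, 2]

Assembling the blocks gives a Jordan form
J =
  [5, 1, 0, 0]
  [0, 5, 0, 0]
  [0, 0, 5, 1]
  [0, 0, 0, 5]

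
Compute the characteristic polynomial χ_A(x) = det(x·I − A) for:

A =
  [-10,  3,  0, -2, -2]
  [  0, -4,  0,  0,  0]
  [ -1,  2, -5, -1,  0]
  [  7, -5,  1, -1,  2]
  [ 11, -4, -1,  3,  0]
x^5 + 20*x^4 + 160*x^3 + 640*x^2 + 1280*x + 1024

Expanding det(x·I − A) (e.g. by cofactor expansion or by noting that A is similar to its Jordan form J, which has the same characteristic polynomial as A) gives
  χ_A(x) = x^5 + 20*x^4 + 160*x^3 + 640*x^2 + 1280*x + 1024
which factors as (x + 4)^5. The eigenvalues (with algebraic multiplicities) are λ = -4 with multiplicity 5.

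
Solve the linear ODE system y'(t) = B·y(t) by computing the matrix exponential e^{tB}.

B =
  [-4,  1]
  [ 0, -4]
e^{tB} =
  [exp(-4*t), t*exp(-4*t)]
  [0, exp(-4*t)]

Strategy: write B = P · J · P⁻¹ where J is a Jordan canonical form, so e^{tB} = P · e^{tJ} · P⁻¹, and e^{tJ} can be computed block-by-block.

B has Jordan form
J =
  [-4,  1]
  [ 0, -4]
(up to reordering of blocks).

Per-block formulas:
  For a 2×2 Jordan block J_2(-4): exp(t · J_2(-4)) = e^(-4t)·(I + t·N), where N is the 2×2 nilpotent shift.

After assembling e^{tJ} and conjugating by P, we get:

e^{tB} =
  [exp(-4*t), t*exp(-4*t)]
  [0, exp(-4*t)]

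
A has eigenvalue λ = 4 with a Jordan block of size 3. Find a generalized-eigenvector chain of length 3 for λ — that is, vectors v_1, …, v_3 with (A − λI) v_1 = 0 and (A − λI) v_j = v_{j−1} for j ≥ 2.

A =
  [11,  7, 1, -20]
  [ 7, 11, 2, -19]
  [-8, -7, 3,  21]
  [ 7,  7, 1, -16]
A Jordan chain for λ = 4 of length 3:
v_1 = (-1, -2, 1, -1)ᵀ
v_2 = (0, 0, -1, 0)ᵀ
v_3 = (1, -1, 0, 0)ᵀ

Let N = A − (4)·I. We want v_3 with N^3 v_3 = 0 but N^2 v_3 ≠ 0; then v_{j-1} := N · v_j for j = 3, …, 2.

Pick v_3 = (1, -1, 0, 0)ᵀ.
Then v_2 = N · v_3 = (0, 0, -1, 0)ᵀ.
Then v_1 = N · v_2 = (-1, -2, 1, -1)ᵀ.

Sanity check: (A − (4)·I) v_1 = (0, 0, 0, 0)ᵀ = 0. ✓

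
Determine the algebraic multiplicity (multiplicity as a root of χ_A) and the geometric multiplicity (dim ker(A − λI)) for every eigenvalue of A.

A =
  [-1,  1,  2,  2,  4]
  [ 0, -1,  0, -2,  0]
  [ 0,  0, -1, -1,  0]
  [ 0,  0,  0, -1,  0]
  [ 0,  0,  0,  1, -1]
λ = -1: alg = 5, geom = 3

Step 1 — factor the characteristic polynomial to read off the algebraic multiplicities:
  χ_A(x) = (x + 1)^5

Step 2 — compute geometric multiplicities via the rank-nullity identity g(λ) = n − rank(A − λI):
  rank(A − (-1)·I) = 2, so dim ker(A − (-1)·I) = n − 2 = 3

Summary:
  λ = -1: algebraic multiplicity = 5, geometric multiplicity = 3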